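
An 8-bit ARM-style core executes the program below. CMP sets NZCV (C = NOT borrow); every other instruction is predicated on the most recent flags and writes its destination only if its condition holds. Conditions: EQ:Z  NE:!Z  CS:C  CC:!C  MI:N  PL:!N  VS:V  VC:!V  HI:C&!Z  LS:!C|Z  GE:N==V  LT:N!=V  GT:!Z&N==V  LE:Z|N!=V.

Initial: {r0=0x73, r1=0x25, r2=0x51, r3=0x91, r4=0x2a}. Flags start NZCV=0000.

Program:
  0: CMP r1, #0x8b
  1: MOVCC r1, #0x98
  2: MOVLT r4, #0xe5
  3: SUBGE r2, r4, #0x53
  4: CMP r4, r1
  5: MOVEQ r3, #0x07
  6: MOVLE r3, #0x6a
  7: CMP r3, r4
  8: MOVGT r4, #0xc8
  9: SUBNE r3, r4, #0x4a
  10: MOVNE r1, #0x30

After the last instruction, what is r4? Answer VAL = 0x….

VAL = 0x2a

[0] flags=1001 → (cmp)
[1] flags=1001 CC?T → r1=0x98
[2] flags=1001 LT?F → skip
[3] flags=1001 GE?T → r2=0xd7
[4] flags=1001 → (cmp)
[5] flags=1001 EQ?F → skip
[6] flags=1001 LE?F → skip
[7] flags=0011 → (cmp)
[8] flags=0011 GT?F → skip
[9] flags=0011 NE?T → r3=0xe0
[10] flags=0011 NE?T → r1=0x30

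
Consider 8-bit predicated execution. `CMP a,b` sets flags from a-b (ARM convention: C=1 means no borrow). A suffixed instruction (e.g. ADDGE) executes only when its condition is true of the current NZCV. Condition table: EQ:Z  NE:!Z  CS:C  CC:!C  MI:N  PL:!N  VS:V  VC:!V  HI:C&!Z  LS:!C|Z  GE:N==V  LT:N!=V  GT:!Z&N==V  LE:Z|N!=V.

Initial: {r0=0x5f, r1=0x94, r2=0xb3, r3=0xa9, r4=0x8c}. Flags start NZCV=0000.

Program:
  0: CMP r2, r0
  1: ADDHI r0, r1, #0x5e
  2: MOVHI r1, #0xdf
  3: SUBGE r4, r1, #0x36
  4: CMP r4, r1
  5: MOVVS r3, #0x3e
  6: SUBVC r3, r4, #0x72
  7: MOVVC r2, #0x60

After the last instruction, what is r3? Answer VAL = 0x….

VAL = 0x1a

[0] flags=0011 → (cmp)
[1] flags=0011 HI?T → r0=0xf2
[2] flags=0011 HI?T → r1=0xdf
[3] flags=0011 GE?F → skip
[4] flags=1000 → (cmp)
[5] flags=1000 VS?F → skip
[6] flags=1000 VC?T → r3=0x1a
[7] flags=1000 VC?T → r2=0x60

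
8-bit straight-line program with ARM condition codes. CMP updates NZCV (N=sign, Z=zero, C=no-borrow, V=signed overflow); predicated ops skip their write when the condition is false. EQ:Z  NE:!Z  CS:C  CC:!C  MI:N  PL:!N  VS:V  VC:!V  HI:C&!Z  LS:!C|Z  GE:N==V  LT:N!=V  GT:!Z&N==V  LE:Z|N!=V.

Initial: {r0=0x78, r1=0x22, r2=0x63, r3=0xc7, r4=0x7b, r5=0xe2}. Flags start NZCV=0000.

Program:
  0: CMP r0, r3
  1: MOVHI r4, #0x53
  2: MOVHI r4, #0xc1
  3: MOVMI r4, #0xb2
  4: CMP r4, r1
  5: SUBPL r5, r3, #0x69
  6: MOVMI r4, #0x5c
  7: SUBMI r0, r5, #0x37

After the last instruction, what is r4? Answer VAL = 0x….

[0] flags=1001 → (cmp)
[1] flags=1001 HI?F → skip
[2] flags=1001 HI?F → skip
[3] flags=1001 MI?T → r4=0xb2
[4] flags=1010 → (cmp)
[5] flags=1010 PL?F → skip
[6] flags=1010 MI?T → r4=0x5c
[7] flags=1010 MI?T → r0=0xab

VAL = 0x5c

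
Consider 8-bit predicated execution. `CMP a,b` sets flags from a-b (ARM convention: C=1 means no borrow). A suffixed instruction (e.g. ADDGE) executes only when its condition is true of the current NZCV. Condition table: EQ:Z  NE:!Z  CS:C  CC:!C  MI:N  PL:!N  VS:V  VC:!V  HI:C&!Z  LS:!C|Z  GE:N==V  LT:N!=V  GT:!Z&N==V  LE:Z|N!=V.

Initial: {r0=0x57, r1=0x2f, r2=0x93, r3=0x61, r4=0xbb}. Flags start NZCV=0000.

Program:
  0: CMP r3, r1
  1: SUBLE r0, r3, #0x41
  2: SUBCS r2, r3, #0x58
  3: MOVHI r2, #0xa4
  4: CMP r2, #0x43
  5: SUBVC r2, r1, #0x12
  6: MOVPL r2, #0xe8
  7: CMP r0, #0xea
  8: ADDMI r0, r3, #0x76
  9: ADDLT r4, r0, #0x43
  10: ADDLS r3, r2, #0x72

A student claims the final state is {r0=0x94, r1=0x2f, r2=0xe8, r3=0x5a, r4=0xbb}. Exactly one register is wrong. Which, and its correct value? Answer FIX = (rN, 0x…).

FIX = (r0, 0x57)

[0] flags=0010 → (cmp)
[1] flags=0010 LE?F → skip
[2] flags=0010 CS?T → r2=0x09
[3] flags=0010 HI?T → r2=0xa4
[4] flags=0011 → (cmp)
[5] flags=0011 VC?F → skip
[6] flags=0011 PL?T → r2=0xe8
[7] flags=0000 → (cmp)
[8] flags=0000 MI?F → skip
[9] flags=0000 LT?F → skip
[10] flags=0000 LS?T → r3=0x5a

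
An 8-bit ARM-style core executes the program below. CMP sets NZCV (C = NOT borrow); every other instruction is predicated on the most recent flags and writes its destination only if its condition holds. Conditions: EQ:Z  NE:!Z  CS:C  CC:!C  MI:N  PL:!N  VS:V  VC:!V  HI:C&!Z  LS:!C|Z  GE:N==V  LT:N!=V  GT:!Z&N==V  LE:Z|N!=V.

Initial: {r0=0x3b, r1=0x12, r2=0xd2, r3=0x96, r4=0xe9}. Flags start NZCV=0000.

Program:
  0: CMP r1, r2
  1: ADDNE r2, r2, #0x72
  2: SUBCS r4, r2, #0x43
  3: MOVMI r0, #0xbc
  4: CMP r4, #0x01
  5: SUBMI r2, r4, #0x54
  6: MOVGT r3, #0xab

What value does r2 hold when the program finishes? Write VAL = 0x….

[0] flags=0000 → (cmp)
[1] flags=0000 NE?T → r2=0x44
[2] flags=0000 CS?F → skip
[3] flags=0000 MI?F → skip
[4] flags=1010 → (cmp)
[5] flags=1010 MI?T → r2=0x95
[6] flags=1010 GT?F → skip

VAL = 0x95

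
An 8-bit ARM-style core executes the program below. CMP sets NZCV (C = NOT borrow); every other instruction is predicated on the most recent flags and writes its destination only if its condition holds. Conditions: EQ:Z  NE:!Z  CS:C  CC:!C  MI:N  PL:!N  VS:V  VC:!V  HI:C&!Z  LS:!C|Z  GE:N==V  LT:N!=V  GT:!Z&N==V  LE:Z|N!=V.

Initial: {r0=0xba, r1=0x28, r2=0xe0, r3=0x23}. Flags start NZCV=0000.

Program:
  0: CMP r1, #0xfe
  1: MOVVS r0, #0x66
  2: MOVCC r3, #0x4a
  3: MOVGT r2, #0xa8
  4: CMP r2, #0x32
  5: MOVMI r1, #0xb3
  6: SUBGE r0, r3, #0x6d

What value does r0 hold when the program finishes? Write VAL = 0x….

[0] flags=0000 → (cmp)
[1] flags=0000 VS?F → skip
[2] flags=0000 CC?T → r3=0x4a
[3] flags=0000 GT?T → r2=0xa8
[4] flags=0011 → (cmp)
[5] flags=0011 MI?F → skip
[6] flags=0011 GE?F → skip

VAL = 0xba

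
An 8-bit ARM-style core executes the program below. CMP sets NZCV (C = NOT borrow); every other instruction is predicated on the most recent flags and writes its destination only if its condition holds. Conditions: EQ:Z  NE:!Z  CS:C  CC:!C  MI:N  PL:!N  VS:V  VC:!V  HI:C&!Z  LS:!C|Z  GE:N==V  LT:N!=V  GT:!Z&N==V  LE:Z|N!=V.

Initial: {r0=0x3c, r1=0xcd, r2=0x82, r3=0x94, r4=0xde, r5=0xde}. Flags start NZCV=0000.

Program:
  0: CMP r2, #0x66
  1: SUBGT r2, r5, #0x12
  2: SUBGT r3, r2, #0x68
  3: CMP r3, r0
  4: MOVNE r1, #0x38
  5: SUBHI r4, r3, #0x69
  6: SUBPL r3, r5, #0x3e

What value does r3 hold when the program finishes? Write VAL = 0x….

VAL = 0xa0

[0] flags=0011 → (cmp)
[1] flags=0011 GT?F → skip
[2] flags=0011 GT?F → skip
[3] flags=0011 → (cmp)
[4] flags=0011 NE?T → r1=0x38
[5] flags=0011 HI?T → r4=0x2b
[6] flags=0011 PL?T → r3=0xa0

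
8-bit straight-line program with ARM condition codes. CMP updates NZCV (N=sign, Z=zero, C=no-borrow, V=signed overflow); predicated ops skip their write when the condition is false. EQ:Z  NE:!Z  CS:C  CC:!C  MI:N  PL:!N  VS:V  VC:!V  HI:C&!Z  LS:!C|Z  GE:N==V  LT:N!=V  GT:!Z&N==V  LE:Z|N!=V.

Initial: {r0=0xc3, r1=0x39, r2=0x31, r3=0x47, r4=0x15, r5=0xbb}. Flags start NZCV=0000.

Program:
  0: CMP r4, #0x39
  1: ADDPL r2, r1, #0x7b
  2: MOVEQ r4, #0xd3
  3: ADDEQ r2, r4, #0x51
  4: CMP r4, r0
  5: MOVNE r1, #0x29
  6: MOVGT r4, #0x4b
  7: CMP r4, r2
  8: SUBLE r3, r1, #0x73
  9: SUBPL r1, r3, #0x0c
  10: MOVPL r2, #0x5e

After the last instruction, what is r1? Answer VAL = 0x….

VAL = 0x3b

0: ✓ CMP  NZCV=1000
1: · ADDPL
2: · MOVEQ
3: · ADDEQ
4: ✓ CMP  NZCV=0000
5: ✓ MOVNE  r1←0x29
6: ✓ MOVGT  r4←0x4b
7: ✓ CMP  NZCV=0010
8: · SUBLE
9: ✓ SUBPL  r1←0x3b
10: ✓ MOVPL  r2←0x5e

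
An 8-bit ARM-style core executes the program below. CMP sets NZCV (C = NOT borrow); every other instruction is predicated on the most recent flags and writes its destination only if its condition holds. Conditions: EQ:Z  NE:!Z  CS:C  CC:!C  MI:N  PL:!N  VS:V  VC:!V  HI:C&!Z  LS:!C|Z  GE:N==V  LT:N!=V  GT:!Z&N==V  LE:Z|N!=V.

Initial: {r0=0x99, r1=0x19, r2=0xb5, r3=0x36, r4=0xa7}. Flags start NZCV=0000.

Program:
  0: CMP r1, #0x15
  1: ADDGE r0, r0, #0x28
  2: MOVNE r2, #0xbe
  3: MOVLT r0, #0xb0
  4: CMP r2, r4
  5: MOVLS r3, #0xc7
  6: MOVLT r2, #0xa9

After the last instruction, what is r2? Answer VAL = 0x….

[0] flags=0010 → (cmp)
[1] flags=0010 GE?T → r0=0xc1
[2] flags=0010 NE?T → r2=0xbe
[3] flags=0010 LT?F → skip
[4] flags=0010 → (cmp)
[5] flags=0010 LS?F → skip
[6] flags=0010 LT?F → skip

VAL = 0xbe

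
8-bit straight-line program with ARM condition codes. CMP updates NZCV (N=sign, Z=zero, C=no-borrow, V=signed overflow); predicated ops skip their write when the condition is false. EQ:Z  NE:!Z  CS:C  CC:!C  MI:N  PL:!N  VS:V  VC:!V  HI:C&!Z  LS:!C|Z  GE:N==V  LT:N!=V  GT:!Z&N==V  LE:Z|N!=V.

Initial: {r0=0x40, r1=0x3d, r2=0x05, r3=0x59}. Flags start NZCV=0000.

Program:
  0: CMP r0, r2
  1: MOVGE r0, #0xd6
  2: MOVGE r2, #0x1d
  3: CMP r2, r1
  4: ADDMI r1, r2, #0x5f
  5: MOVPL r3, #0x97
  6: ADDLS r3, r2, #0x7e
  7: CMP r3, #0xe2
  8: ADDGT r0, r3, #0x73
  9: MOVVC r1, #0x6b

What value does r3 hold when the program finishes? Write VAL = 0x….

0: ✓ CMP  NZCV=0010
1: ✓ MOVGE  r0←0xd6
2: ✓ MOVGE  r2←0x1d
3: ✓ CMP  NZCV=1000
4: ✓ ADDMI  r1←0x7c
5: · MOVPL
6: ✓ ADDLS  r3←0x9b
7: ✓ CMP  NZCV=1000
8: · ADDGT
9: ✓ MOVVC  r1←0x6b

VAL = 0x9b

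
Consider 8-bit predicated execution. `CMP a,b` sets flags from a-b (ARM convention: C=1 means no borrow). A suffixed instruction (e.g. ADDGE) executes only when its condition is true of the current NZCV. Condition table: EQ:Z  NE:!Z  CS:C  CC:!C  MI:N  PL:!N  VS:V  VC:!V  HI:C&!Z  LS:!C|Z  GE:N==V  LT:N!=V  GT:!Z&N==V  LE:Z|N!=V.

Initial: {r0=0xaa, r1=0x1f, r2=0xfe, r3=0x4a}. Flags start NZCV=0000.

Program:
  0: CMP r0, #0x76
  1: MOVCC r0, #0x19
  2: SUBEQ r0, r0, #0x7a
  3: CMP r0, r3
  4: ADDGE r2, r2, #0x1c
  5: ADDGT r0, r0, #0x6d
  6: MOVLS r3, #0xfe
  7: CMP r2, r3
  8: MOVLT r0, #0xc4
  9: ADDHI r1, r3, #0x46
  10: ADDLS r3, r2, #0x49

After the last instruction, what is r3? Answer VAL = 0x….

VAL = 0x4a

[0] flags=0011 → (cmp)
[1] flags=0011 CC?F → skip
[2] flags=0011 EQ?F → skip
[3] flags=0011 → (cmp)
[4] flags=0011 GE?F → skip
[5] flags=0011 GT?F → skip
[6] flags=0011 LS?F → skip
[7] flags=1010 → (cmp)
[8] flags=1010 LT?T → r0=0xc4
[9] flags=1010 HI?T → r1=0x90
[10] flags=1010 LS?F → skip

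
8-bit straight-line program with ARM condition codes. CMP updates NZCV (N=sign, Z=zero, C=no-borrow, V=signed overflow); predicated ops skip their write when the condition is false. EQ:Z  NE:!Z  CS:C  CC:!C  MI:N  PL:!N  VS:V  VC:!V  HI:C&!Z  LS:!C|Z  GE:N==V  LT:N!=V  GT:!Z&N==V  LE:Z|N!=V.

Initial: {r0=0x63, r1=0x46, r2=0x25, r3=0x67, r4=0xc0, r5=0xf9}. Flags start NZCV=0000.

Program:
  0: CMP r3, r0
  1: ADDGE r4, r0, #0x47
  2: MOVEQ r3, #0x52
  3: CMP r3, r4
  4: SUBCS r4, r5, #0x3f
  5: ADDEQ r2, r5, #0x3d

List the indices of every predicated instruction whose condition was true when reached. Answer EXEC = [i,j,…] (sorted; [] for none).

EXEC = [1]

0: ✓ CMP  NZCV=0010
1: ✓ ADDGE  r4←0xaa
2: · MOVEQ
3: ✓ CMP  NZCV=1001
4: · SUBCS
5: · ADDEQ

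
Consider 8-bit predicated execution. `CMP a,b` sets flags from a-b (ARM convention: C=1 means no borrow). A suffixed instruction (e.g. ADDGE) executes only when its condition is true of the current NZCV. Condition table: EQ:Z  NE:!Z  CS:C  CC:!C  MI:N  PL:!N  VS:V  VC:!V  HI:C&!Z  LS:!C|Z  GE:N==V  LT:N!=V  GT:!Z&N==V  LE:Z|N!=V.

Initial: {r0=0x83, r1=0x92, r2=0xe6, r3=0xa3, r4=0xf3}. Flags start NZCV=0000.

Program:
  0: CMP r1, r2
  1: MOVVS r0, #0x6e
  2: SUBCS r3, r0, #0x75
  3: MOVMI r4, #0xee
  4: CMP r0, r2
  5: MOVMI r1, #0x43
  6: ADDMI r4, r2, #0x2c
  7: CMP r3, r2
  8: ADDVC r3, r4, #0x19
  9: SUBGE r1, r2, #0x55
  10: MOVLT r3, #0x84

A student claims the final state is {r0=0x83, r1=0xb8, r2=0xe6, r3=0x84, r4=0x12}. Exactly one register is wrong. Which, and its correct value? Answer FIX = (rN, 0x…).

FIX = (r1, 0x43)

[0] flags=1000 → (cmp)
[1] flags=1000 VS?F → skip
[2] flags=1000 CS?F → skip
[3] flags=1000 MI?T → r4=0xee
[4] flags=1000 → (cmp)
[5] flags=1000 MI?T → r1=0x43
[6] flags=1000 MI?T → r4=0x12
[7] flags=1000 → (cmp)
[8] flags=1000 VC?T → r3=0x2b
[9] flags=1000 GE?F → skip
[10] flags=1000 LT?T → r3=0x84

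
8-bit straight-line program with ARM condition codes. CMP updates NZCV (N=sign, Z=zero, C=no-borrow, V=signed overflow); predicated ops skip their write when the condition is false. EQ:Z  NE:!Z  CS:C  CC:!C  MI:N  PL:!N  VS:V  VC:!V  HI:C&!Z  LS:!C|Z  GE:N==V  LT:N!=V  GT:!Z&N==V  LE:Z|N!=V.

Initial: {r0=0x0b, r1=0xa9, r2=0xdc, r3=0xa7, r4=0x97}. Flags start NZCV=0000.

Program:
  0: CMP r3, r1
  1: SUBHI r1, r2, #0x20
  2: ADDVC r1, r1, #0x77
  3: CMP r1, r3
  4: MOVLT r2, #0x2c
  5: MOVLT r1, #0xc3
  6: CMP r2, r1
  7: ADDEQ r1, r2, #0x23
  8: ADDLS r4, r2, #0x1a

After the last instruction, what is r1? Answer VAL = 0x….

[0] flags=1000 → (cmp)
[1] flags=1000 HI?F → skip
[2] flags=1000 VC?T → r1=0x20
[3] flags=0000 → (cmp)
[4] flags=0000 LT?F → skip
[5] flags=0000 LT?F → skip
[6] flags=1010 → (cmp)
[7] flags=1010 EQ?F → skip
[8] flags=1010 LS?F → skip

VAL = 0x20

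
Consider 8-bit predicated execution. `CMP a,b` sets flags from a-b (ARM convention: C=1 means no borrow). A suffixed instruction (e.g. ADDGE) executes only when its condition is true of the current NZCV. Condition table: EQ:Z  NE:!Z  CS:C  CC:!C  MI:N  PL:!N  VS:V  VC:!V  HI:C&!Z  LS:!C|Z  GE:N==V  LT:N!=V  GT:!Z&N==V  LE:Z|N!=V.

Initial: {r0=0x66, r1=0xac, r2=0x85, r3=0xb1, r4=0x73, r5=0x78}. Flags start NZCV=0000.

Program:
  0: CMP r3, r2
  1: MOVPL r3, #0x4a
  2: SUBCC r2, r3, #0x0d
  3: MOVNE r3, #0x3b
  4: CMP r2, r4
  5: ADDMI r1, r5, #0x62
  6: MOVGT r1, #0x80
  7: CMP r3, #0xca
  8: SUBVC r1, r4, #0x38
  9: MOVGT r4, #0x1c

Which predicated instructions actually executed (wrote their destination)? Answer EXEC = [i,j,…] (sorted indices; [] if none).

[0] flags=0010 → (cmp)
[1] flags=0010 PL?T → r3=0x4a
[2] flags=0010 CC?F → skip
[3] flags=0010 NE?T → r3=0x3b
[4] flags=0011 → (cmp)
[5] flags=0011 MI?F → skip
[6] flags=0011 GT?F → skip
[7] flags=0000 → (cmp)
[8] flags=0000 VC?T → r1=0x3b
[9] flags=0000 GT?T → r4=0x1c

EXEC = [1,3,8,9]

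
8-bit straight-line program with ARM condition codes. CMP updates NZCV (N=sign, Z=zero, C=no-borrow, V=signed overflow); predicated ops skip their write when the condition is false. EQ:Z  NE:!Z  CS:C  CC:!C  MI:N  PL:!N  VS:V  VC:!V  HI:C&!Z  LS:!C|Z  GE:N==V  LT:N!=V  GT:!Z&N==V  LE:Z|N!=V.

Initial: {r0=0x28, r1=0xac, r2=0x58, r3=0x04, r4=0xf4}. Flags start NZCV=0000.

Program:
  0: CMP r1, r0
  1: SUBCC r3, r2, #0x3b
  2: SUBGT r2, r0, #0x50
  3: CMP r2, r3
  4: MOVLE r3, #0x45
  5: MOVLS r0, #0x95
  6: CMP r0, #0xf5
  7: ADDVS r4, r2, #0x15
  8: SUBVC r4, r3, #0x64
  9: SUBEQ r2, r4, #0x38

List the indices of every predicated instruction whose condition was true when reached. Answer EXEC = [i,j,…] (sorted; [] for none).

[0] flags=1010 → (cmp)
[1] flags=1010 CC?F → skip
[2] flags=1010 GT?F → skip
[3] flags=0010 → (cmp)
[4] flags=0010 LE?F → skip
[5] flags=0010 LS?F → skip
[6] flags=0000 → (cmp)
[7] flags=0000 VS?F → skip
[8] flags=0000 VC?T → r4=0xa0
[9] flags=0000 EQ?F → skip

EXEC = [8]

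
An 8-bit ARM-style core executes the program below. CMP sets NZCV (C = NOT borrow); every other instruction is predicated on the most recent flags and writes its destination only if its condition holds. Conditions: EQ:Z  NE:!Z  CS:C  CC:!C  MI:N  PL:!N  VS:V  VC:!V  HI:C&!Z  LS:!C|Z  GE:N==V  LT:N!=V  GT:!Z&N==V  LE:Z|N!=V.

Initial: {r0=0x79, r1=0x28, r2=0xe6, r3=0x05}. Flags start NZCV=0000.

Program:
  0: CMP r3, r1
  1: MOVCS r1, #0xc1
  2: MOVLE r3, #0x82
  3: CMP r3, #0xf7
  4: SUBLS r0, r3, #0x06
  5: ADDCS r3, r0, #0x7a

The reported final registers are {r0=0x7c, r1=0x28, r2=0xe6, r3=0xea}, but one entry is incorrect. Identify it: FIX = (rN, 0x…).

0: ✓ CMP  NZCV=1000
1: · MOVCS
2: ✓ MOVLE  r3←0x82
3: ✓ CMP  NZCV=1000
4: ✓ SUBLS  r0←0x7c
5: · ADDCS

FIX = (r3, 0x82)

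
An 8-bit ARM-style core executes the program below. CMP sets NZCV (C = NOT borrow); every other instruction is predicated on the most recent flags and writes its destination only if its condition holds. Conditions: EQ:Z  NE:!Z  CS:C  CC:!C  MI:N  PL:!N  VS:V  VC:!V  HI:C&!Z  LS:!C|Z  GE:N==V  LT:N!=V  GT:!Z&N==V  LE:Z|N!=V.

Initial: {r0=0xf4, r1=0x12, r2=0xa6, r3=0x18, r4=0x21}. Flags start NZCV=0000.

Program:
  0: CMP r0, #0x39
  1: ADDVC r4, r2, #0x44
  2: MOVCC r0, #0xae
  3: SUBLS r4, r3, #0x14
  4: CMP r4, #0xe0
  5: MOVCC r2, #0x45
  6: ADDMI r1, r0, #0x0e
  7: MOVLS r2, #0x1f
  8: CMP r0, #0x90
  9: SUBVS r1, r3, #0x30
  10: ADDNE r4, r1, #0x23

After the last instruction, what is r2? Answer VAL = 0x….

VAL = 0xa6

[0] flags=1010 → (cmp)
[1] flags=1010 VC?T → r4=0xea
[2] flags=1010 CC?F → skip
[3] flags=1010 LS?F → skip
[4] flags=0010 → (cmp)
[5] flags=0010 CC?F → skip
[6] flags=0010 MI?F → skip
[7] flags=0010 LS?F → skip
[8] flags=0010 → (cmp)
[9] flags=0010 VS?F → skip
[10] flags=0010 NE?T → r4=0x35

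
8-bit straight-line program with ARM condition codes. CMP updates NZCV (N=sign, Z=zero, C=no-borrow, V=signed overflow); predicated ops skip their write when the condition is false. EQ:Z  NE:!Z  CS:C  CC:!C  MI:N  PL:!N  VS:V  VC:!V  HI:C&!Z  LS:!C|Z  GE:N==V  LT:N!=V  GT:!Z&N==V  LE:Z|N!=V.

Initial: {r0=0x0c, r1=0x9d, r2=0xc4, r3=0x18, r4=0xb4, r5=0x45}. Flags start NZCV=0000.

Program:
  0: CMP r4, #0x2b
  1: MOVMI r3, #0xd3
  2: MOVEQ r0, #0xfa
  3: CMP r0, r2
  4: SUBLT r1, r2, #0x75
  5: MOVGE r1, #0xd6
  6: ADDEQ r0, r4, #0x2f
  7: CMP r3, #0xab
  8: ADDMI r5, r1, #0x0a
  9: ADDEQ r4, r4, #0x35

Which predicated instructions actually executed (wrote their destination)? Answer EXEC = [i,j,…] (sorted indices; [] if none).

EXEC = [1,5]

[0] flags=1010 → (cmp)
[1] flags=1010 MI?T → r3=0xd3
[2] flags=1010 EQ?F → skip
[3] flags=0000 → (cmp)
[4] flags=0000 LT?F → skip
[5] flags=0000 GE?T → r1=0xd6
[6] flags=0000 EQ?F → skip
[7] flags=0010 → (cmp)
[8] flags=0010 MI?F → skip
[9] flags=0010 EQ?F → skip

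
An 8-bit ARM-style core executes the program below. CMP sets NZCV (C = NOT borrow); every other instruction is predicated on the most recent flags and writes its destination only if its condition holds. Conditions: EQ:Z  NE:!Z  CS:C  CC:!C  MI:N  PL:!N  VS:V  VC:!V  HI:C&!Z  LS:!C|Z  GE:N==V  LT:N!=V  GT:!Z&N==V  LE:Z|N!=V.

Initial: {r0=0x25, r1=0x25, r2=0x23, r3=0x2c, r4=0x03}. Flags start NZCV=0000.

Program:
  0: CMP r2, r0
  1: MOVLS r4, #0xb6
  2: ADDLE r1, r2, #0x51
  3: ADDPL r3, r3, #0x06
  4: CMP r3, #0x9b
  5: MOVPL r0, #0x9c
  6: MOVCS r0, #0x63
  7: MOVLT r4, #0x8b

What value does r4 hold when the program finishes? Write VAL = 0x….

[0] flags=1000 → (cmp)
[1] flags=1000 LS?T → r4=0xb6
[2] flags=1000 LE?T → r1=0x74
[3] flags=1000 PL?F → skip
[4] flags=1001 → (cmp)
[5] flags=1001 PL?F → skip
[6] flags=1001 CS?F → skip
[7] flags=1001 LT?F → skip

VAL = 0xb6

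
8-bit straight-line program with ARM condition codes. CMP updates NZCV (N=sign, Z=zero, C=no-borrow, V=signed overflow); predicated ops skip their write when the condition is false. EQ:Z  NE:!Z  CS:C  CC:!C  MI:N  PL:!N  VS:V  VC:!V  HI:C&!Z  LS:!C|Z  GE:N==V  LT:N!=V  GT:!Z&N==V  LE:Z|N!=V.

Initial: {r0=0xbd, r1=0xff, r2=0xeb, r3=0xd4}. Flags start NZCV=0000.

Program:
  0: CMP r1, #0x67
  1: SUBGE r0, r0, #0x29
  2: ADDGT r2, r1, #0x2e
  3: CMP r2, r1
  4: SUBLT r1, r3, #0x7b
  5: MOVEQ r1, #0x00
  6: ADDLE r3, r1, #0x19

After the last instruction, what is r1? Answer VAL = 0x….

VAL = 0x59

[0] flags=1010 → (cmp)
[1] flags=1010 GE?F → skip
[2] flags=1010 GT?F → skip
[3] flags=1000 → (cmp)
[4] flags=1000 LT?T → r1=0x59
[5] flags=1000 EQ?F → skip
[6] flags=1000 LE?T → r3=0x72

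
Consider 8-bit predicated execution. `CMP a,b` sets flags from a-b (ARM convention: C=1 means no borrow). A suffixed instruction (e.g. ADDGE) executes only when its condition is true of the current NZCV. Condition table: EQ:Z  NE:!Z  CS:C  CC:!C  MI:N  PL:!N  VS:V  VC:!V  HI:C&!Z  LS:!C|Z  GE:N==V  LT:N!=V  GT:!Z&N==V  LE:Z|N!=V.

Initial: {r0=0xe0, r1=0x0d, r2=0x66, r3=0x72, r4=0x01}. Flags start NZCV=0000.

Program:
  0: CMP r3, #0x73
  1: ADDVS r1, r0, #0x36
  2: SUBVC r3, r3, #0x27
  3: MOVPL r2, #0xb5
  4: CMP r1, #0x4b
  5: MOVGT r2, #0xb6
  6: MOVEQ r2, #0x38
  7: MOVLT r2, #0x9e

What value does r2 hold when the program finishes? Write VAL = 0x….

VAL = 0x9e

[0] flags=1000 → (cmp)
[1] flags=1000 VS?F → skip
[2] flags=1000 VC?T → r3=0x4b
[3] flags=1000 PL?F → skip
[4] flags=1000 → (cmp)
[5] flags=1000 GT?F → skip
[6] flags=1000 EQ?F → skip
[7] flags=1000 LT?T → r2=0x9e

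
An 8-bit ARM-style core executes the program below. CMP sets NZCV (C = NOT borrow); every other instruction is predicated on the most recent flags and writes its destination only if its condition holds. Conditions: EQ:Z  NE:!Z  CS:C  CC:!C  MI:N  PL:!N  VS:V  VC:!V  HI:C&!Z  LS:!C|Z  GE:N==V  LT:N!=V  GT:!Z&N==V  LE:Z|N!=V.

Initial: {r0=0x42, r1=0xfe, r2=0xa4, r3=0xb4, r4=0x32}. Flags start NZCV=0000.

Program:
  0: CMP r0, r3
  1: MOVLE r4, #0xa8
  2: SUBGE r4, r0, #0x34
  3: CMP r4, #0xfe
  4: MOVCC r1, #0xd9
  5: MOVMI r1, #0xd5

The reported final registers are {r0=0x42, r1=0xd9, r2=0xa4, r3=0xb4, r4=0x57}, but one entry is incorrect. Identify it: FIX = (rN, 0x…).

0: ✓ CMP  NZCV=1001
1: · MOVLE
2: ✓ SUBGE  r4←0x0e
3: ✓ CMP  NZCV=0000
4: ✓ MOVCC  r1←0xd9
5: · MOVMI

FIX = (r4, 0x0e)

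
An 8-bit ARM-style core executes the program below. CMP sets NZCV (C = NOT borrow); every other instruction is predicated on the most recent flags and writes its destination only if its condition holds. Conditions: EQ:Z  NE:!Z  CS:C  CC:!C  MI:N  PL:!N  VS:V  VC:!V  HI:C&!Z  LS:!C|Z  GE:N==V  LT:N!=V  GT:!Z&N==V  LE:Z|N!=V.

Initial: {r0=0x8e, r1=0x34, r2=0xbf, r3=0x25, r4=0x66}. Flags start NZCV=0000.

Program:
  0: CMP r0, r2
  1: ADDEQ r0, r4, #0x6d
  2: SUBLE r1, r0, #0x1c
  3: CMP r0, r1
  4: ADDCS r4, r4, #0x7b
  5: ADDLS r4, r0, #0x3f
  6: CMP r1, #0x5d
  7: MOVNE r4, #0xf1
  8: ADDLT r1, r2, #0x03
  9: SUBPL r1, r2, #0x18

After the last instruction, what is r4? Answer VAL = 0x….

[0] flags=1000 → (cmp)
[1] flags=1000 EQ?F → skip
[2] flags=1000 LE?T → r1=0x72
[3] flags=0011 → (cmp)
[4] flags=0011 CS?T → r4=0xe1
[5] flags=0011 LS?F → skip
[6] flags=0010 → (cmp)
[7] flags=0010 NE?T → r4=0xf1
[8] flags=0010 LT?F → skip
[9] flags=0010 PL?T → r1=0xa7

VAL = 0xf1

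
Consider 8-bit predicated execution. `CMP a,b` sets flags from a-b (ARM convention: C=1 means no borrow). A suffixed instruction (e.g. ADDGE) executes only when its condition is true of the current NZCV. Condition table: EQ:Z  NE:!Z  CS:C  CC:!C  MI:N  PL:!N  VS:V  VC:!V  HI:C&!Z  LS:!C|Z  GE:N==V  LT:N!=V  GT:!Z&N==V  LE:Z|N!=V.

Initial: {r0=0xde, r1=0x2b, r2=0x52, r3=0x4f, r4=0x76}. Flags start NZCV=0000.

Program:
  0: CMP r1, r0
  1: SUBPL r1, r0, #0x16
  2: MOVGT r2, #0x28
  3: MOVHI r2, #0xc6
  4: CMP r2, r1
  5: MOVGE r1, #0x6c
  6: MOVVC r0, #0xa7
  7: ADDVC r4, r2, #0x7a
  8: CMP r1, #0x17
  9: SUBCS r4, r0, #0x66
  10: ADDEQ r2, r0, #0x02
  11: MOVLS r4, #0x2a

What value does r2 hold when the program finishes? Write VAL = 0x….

[0] flags=0000 → (cmp)
[1] flags=0000 PL?T → r1=0xc8
[2] flags=0000 GT?T → r2=0x28
[3] flags=0000 HI?F → skip
[4] flags=0000 → (cmp)
[5] flags=0000 GE?T → r1=0x6c
[6] flags=0000 VC?T → r0=0xa7
[7] flags=0000 VC?T → r4=0xa2
[8] flags=0010 → (cmp)
[9] flags=0010 CS?T → r4=0x41
[10] flags=0010 EQ?F → skip
[11] flags=0010 LS?F → skip

VAL = 0x28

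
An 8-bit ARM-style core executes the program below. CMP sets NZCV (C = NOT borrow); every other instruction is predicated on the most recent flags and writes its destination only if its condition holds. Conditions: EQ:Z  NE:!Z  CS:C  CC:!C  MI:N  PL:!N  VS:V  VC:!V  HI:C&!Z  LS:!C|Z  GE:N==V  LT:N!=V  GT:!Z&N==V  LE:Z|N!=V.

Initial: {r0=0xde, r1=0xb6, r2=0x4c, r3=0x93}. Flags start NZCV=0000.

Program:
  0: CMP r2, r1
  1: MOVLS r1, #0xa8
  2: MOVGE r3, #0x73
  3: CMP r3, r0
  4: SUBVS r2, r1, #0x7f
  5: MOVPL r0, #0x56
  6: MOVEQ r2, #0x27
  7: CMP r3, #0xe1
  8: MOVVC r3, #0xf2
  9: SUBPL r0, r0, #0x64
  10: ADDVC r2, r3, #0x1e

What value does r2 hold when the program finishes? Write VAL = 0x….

[0] flags=1001 → (cmp)
[1] flags=1001 LS?T → r1=0xa8
[2] flags=1001 GE?T → r3=0x73
[3] flags=1001 → (cmp)
[4] flags=1001 VS?T → r2=0x29
[5] flags=1001 PL?F → skip
[6] flags=1001 EQ?F → skip
[7] flags=1001 → (cmp)
[8] flags=1001 VC?F → skip
[9] flags=1001 PL?F → skip
[10] flags=1001 VC?F → skip

VAL = 0x29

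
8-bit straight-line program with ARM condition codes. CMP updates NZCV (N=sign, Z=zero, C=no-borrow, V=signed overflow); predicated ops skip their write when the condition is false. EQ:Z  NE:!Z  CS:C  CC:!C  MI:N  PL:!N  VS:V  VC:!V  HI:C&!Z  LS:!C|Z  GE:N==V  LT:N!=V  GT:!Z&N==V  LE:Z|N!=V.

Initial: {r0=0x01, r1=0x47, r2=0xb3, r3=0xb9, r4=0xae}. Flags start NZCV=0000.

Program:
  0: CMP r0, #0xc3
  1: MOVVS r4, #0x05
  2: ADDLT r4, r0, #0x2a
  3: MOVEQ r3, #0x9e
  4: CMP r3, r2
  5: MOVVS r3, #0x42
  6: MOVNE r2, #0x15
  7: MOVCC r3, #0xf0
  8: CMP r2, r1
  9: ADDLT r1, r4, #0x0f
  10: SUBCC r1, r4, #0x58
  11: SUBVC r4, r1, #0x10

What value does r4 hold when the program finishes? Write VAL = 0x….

0: ✓ CMP  NZCV=0000
1: · MOVVS
2: · ADDLT
3: · MOVEQ
4: ✓ CMP  NZCV=0010
5: · MOVVS
6: ✓ MOVNE  r2←0x15
7: · MOVCC
8: ✓ CMP  NZCV=1000
9: ✓ ADDLT  r1←0xbd
10: ✓ SUBCC  r1←0x56
11: ✓ SUBVC  r4←0x46

VAL = 0x46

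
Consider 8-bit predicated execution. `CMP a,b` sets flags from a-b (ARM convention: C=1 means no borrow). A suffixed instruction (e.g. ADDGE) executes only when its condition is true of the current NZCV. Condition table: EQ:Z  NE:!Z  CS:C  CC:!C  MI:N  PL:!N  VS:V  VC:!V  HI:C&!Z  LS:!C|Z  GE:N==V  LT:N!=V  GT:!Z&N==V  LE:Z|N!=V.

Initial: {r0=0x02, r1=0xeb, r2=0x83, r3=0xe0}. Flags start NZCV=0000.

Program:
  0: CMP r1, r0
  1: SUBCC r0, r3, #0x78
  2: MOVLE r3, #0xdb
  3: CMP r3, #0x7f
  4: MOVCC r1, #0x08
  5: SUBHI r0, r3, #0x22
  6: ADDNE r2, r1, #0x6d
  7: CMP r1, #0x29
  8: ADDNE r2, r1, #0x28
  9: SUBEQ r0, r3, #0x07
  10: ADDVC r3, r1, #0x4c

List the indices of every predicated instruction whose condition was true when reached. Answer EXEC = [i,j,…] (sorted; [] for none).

EXEC = [2,5,6,8,10]

[0] flags=1010 → (cmp)
[1] flags=1010 CC?F → skip
[2] flags=1010 LE?T → r3=0xdb
[3] flags=0011 → (cmp)
[4] flags=0011 CC?F → skip
[5] flags=0011 HI?T → r0=0xb9
[6] flags=0011 NE?T → r2=0x58
[7] flags=1010 → (cmp)
[8] flags=1010 NE?T → r2=0x13
[9] flags=1010 EQ?F → skip
[10] flags=1010 VC?T → r3=0x37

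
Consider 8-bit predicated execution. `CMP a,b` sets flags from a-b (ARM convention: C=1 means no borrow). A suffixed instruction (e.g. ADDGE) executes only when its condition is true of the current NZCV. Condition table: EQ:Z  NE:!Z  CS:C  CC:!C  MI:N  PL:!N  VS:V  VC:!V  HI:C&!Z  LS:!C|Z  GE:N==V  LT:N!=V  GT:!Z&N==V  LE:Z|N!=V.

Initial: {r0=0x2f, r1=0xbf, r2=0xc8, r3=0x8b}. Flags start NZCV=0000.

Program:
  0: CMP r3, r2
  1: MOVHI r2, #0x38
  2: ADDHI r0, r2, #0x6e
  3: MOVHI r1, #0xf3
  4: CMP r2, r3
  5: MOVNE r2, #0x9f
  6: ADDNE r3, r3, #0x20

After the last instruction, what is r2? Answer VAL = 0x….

[0] flags=1000 → (cmp)
[1] flags=1000 HI?F → skip
[2] flags=1000 HI?F → skip
[3] flags=1000 HI?F → skip
[4] flags=0010 → (cmp)
[5] flags=0010 NE?T → r2=0x9f
[6] flags=0010 NE?T → r3=0xab

VAL = 0x9f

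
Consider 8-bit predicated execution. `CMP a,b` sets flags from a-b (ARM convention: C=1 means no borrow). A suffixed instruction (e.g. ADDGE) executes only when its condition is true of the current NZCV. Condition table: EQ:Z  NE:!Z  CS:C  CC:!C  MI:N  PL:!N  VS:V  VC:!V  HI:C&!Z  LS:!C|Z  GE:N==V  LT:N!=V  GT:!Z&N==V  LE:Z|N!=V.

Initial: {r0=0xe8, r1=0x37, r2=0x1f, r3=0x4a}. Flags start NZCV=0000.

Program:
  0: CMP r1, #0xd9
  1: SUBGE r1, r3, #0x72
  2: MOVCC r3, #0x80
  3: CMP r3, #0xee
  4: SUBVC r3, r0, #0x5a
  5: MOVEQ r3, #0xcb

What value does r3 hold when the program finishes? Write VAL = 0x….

0: ✓ CMP  NZCV=0000
1: ✓ SUBGE  r1←0xd8
2: ✓ MOVCC  r3←0x80
3: ✓ CMP  NZCV=1000
4: ✓ SUBVC  r3←0x8e
5: · MOVEQ

VAL = 0x8e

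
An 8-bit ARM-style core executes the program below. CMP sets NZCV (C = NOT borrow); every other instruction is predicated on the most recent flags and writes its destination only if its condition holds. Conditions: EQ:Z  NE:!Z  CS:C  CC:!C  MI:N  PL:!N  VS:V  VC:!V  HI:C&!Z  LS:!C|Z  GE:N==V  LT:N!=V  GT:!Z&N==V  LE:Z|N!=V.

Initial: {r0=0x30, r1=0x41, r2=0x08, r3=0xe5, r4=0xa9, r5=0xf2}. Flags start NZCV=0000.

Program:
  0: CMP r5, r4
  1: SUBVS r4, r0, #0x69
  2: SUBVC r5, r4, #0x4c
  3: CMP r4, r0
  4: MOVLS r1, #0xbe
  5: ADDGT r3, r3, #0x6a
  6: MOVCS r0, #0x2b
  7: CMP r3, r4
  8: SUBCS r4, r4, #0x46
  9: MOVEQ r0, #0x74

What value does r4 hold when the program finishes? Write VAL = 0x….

[0] flags=0010 → (cmp)
[1] flags=0010 VS?F → skip
[2] flags=0010 VC?T → r5=0x5d
[3] flags=0011 → (cmp)
[4] flags=0011 LS?F → skip
[5] flags=0011 GT?F → skip
[6] flags=0011 CS?T → r0=0x2b
[7] flags=0010 → (cmp)
[8] flags=0010 CS?T → r4=0x63
[9] flags=0010 EQ?F → skip

VAL = 0x63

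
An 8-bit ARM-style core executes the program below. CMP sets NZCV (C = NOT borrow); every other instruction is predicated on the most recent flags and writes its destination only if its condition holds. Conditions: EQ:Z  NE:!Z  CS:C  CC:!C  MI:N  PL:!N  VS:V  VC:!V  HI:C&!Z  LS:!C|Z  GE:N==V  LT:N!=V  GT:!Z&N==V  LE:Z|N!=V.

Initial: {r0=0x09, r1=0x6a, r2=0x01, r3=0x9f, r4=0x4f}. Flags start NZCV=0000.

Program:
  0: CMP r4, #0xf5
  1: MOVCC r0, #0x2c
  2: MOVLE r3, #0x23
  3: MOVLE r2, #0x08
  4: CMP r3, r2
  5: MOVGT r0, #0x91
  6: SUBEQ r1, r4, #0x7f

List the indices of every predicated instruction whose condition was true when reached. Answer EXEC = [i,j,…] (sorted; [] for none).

[0] flags=0000 → (cmp)
[1] flags=0000 CC?T → r0=0x2c
[2] flags=0000 LE?F → skip
[3] flags=0000 LE?F → skip
[4] flags=1010 → (cmp)
[5] flags=1010 GT?F → skip
[6] flags=1010 EQ?F → skip

EXEC = [1]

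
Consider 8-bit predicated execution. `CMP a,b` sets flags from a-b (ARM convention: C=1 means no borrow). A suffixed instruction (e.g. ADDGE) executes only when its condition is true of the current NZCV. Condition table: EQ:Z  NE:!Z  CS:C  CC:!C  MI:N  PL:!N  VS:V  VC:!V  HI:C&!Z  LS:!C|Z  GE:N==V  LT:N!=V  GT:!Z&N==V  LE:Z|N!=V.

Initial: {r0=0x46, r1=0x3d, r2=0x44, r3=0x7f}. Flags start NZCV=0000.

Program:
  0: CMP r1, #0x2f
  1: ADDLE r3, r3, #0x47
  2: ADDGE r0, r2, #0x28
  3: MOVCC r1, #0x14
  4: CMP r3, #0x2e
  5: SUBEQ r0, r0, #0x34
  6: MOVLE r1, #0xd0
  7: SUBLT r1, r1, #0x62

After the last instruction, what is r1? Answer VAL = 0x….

0: ✓ CMP  NZCV=0010
1: · ADDLE
2: ✓ ADDGE  r0←0x6c
3: · MOVCC
4: ✓ CMP  NZCV=0010
5: · SUBEQ
6: · MOVLE
7: · SUBLT

VAL = 0x3d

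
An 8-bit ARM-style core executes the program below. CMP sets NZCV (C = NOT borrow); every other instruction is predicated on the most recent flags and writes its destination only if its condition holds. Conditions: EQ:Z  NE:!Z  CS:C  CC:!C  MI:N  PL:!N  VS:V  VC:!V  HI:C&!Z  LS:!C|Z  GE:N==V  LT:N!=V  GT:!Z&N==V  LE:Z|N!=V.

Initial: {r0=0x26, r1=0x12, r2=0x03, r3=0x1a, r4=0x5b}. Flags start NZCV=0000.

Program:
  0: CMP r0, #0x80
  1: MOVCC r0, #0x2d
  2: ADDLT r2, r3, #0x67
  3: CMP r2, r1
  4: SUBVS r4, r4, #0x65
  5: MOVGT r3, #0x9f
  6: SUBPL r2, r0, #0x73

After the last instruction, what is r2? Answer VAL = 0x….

VAL = 0x03

[0] flags=1001 → (cmp)
[1] flags=1001 CC?T → r0=0x2d
[2] flags=1001 LT?F → skip
[3] flags=1000 → (cmp)
[4] flags=1000 VS?F → skip
[5] flags=1000 GT?F → skip
[6] flags=1000 PL?F → skip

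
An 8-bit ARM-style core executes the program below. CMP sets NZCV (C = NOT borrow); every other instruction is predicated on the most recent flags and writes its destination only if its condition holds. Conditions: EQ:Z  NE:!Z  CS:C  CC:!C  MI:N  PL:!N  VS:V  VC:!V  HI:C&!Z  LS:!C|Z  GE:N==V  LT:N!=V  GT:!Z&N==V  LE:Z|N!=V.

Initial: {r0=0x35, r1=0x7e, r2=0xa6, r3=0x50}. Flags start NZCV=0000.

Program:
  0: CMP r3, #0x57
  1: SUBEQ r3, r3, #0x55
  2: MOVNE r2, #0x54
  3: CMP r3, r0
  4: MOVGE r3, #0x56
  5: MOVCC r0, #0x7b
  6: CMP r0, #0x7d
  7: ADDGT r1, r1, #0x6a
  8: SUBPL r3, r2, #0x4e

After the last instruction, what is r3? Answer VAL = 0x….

0: ✓ CMP  NZCV=1000
1: · SUBEQ
2: ✓ MOVNE  r2←0x54
3: ✓ CMP  NZCV=0010
4: ✓ MOVGE  r3←0x56
5: · MOVCC
6: ✓ CMP  NZCV=1000
7: · ADDGT
8: · SUBPL

VAL = 0x56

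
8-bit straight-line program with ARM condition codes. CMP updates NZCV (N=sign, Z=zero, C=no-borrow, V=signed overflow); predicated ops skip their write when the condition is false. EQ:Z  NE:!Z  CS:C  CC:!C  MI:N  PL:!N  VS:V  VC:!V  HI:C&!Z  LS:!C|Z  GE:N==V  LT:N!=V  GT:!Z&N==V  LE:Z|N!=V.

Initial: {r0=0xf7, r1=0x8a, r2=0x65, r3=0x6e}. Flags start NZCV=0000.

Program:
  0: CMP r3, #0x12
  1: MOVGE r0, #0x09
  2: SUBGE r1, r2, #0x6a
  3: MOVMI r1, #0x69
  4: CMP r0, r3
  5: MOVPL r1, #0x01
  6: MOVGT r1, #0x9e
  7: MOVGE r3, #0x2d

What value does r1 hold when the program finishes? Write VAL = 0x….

VAL = 0xfb

[0] flags=0010 → (cmp)
[1] flags=0010 GE?T → r0=0x09
[2] flags=0010 GE?T → r1=0xfb
[3] flags=0010 MI?F → skip
[4] flags=1000 → (cmp)
[5] flags=1000 PL?F → skip
[6] flags=1000 GT?F → skip
[7] flags=1000 GE?F → skip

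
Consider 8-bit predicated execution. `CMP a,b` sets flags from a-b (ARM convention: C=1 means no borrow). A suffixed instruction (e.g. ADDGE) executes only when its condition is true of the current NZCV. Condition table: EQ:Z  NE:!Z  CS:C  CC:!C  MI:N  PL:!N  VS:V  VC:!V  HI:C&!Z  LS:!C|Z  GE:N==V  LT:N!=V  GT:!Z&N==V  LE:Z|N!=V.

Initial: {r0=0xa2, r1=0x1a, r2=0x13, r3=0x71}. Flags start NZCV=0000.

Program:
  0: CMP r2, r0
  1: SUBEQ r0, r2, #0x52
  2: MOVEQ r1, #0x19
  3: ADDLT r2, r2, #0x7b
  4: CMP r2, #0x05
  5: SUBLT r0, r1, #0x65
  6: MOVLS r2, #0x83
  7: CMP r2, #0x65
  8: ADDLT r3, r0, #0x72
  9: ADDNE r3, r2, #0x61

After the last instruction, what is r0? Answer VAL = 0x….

0: ✓ CMP  NZCV=0000
1: · SUBEQ
2: · MOVEQ
3: · ADDLT
4: ✓ CMP  NZCV=0010
5: · SUBLT
6: · MOVLS
7: ✓ CMP  NZCV=1000
8: ✓ ADDLT  r3←0x14
9: ✓ ADDNE  r3←0x74

VAL = 0xa2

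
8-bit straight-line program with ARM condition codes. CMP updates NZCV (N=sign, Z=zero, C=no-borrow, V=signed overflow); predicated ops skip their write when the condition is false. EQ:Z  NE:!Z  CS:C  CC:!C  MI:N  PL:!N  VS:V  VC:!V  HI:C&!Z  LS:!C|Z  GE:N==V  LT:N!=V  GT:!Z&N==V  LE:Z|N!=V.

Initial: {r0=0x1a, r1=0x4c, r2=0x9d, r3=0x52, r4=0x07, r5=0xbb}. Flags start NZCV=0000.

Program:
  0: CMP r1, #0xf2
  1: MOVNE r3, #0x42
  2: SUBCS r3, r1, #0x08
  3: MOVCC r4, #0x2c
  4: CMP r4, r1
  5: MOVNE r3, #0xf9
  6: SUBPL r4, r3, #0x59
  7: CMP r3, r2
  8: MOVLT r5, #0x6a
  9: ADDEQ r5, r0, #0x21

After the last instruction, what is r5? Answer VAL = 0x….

VAL = 0xbb

0: ✓ CMP  NZCV=0000
1: ✓ MOVNE  r3←0x42
2: · SUBCS
3: ✓ MOVCC  r4←0x2c
4: ✓ CMP  NZCV=1000
5: ✓ MOVNE  r3←0xf9
6: · SUBPL
7: ✓ CMP  NZCV=0010
8: · MOVLT
9: · ADDEQ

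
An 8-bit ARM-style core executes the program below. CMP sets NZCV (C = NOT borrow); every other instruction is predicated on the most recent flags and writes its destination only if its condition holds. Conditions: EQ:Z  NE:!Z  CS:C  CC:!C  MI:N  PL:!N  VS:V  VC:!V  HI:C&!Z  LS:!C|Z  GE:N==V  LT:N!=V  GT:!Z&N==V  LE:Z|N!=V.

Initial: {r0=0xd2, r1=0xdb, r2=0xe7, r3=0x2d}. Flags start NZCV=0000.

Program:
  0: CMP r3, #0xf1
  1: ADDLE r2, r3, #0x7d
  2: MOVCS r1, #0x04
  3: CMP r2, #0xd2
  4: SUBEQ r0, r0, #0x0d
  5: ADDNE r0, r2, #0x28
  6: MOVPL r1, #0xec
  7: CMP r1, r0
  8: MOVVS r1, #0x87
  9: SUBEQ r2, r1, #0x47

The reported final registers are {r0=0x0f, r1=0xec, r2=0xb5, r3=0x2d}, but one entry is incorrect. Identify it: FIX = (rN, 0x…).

[0] flags=0000 → (cmp)
[1] flags=0000 LE?F → skip
[2] flags=0000 CS?F → skip
[3] flags=0010 → (cmp)
[4] flags=0010 EQ?F → skip
[5] flags=0010 NE?T → r0=0x0f
[6] flags=0010 PL?T → r1=0xec
[7] flags=1010 → (cmp)
[8] flags=1010 VS?F → skip
[9] flags=1010 EQ?F → skip

FIX = (r2, 0xe7)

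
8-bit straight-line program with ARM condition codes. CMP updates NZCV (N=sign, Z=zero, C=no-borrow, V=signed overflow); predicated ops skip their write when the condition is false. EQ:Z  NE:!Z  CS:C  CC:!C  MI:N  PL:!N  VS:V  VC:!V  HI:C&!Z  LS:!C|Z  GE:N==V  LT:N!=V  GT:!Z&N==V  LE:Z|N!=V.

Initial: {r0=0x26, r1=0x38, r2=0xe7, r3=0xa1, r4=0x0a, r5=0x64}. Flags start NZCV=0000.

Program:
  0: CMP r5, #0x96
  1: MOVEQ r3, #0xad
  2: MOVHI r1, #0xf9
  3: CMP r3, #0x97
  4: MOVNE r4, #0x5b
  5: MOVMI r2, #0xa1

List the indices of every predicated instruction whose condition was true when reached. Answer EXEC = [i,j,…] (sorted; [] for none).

EXEC = [4]

[0] flags=1001 → (cmp)
[1] flags=1001 EQ?F → skip
[2] flags=1001 HI?F → skip
[3] flags=0010 → (cmp)
[4] flags=0010 NE?T → r4=0x5b
[5] flags=0010 MI?F → skip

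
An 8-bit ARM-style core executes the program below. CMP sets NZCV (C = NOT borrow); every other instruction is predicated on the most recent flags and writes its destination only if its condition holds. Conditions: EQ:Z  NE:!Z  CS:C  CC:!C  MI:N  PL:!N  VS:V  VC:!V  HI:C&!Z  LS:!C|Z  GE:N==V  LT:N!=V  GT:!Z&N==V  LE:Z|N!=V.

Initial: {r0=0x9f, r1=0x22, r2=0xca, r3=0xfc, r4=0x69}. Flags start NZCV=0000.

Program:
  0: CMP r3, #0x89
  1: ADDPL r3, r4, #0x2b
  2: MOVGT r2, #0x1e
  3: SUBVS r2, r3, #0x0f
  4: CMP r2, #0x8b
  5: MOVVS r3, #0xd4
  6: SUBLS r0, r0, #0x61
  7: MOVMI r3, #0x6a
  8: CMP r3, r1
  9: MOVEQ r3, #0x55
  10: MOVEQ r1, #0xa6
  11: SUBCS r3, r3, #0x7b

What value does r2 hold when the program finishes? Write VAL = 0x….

0: ✓ CMP  NZCV=0010
1: ✓ ADDPL  r3←0x94
2: ✓ MOVGT  r2←0x1e
3: · SUBVS
4: ✓ CMP  NZCV=1001
5: ✓ MOVVS  r3←0xd4
6: ✓ SUBLS  r0←0x3e
7: ✓ MOVMI  r3←0x6a
8: ✓ CMP  NZCV=0010
9: · MOVEQ
10: · MOVEQ
11: ✓ SUBCS  r3←0xef

VAL = 0x1e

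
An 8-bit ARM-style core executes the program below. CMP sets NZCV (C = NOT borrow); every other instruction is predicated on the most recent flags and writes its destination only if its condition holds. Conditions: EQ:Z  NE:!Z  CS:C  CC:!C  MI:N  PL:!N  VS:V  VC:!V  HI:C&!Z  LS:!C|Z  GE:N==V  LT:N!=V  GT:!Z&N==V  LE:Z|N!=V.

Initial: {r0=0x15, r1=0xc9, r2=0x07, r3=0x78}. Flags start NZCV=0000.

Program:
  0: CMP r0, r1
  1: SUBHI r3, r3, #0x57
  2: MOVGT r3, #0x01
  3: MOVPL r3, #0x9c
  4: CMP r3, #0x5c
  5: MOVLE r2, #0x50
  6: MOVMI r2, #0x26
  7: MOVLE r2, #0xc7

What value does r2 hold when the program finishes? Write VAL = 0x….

0: ✓ CMP  NZCV=0000
1: · SUBHI
2: ✓ MOVGT  r3←0x01
3: ✓ MOVPL  r3←0x9c
4: ✓ CMP  NZCV=0011
5: ✓ MOVLE  r2←0x50
6: · MOVMI
7: ✓ MOVLE  r2←0xc7

VAL = 0xc7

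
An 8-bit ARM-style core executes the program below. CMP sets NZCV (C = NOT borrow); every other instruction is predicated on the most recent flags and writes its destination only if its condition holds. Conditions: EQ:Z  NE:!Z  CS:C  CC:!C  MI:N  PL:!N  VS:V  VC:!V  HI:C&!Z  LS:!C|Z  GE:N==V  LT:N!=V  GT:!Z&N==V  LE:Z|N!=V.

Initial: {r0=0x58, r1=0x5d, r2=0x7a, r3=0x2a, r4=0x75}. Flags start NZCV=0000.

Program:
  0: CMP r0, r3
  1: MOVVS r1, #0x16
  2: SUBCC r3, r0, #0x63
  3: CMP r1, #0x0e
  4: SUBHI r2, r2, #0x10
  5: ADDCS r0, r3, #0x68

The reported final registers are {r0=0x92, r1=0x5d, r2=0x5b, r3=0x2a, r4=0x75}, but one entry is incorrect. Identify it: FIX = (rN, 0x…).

0: ✓ CMP  NZCV=0010
1: · MOVVS
2: · SUBCC
3: ✓ CMP  NZCV=0010
4: ✓ SUBHI  r2←0x6a
5: ✓ ADDCS  r0←0x92

FIX = (r2, 0x6a)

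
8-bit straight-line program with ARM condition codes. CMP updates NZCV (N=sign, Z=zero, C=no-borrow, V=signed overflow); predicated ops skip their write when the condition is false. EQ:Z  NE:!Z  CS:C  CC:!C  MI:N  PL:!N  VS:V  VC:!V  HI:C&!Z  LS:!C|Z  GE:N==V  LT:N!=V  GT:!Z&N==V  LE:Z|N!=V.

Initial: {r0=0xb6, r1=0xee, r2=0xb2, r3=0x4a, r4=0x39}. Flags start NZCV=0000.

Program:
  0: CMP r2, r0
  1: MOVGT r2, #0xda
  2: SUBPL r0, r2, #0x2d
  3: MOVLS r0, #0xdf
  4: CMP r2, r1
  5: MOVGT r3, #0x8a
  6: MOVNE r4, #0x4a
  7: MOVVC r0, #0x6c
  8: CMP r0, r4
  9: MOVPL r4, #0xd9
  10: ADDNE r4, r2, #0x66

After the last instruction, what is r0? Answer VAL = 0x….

VAL = 0x6c

[0] flags=1000 → (cmp)
[1] flags=1000 GT?F → skip
[2] flags=1000 PL?F → skip
[3] flags=1000 LS?T → r0=0xdf
[4] flags=1000 → (cmp)
[5] flags=1000 GT?F → skip
[6] flags=1000 NE?T → r4=0x4a
[7] flags=1000 VC?T → r0=0x6c
[8] flags=0010 → (cmp)
[9] flags=0010 PL?T → r4=0xd9
[10] flags=0010 NE?T → r4=0x18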